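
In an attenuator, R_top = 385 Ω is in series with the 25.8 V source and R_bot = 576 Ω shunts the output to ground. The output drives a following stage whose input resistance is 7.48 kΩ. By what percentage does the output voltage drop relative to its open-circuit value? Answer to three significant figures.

2.99 %

The divider's output (Thévenin) resistance is R_top‖R_bot = 230.8 Ω.
Fractional drop under load = R_th/(R_th + R_L) = 230.8 / (230.8 + 7480) = 0.02993.
So the output falls by 2.99 %.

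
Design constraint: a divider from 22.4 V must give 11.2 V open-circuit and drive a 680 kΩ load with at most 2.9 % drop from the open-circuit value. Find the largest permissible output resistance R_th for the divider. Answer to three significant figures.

Loading drop = R_th/(R_th + R_L) ≤ 0.0290, so R_th ≤ R_L · ε/(1−ε) = 680 kΩ × 0.0290/0.9710 = 20.3 kΩ.

R_th ≤ 20.3 kΩ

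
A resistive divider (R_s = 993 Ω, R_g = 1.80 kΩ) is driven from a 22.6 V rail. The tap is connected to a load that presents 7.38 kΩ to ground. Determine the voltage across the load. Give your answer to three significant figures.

The load sits in parallel with R_g: R_g‖R_L = (1800 × 7380) / (1800 + 7380) = 1447 Ω.
V_out = 22.6 × 1447 / (993 + 1447) = 22.6 × 1447/2440 = 13.4 V.

V_out ≈ 13.4 V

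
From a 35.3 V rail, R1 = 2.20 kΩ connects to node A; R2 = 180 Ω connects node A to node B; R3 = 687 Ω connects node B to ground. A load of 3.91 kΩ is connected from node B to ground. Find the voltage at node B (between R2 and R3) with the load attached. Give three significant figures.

V ≈ 6.96 V

At node B, R3 is in parallel with the load: R3‖R_L = 584.3 Ω.
Below node A the resistance is R2 + (R3‖R_L) = 764.3 Ω, so V_A = 35.3 × 764.3/2964 = 9.102 V.
Then V_B = V_A × (R3‖R_L)/(R2 + R3‖R_L) = 9.102 × 584.3/764.3 = 6.96 V.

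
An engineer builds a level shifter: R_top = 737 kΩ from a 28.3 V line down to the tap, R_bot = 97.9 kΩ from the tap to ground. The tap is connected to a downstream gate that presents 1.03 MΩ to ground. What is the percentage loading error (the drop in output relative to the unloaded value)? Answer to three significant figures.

The divider's output (Thévenin) resistance is R_top‖R_bot = 86.42 kΩ.
Fractional drop under load = R_th/(R_th + R_L) = 86.42 / (86.42 + 1030) = 0.07741.
So the output falls by 7.74 %.

7.74 %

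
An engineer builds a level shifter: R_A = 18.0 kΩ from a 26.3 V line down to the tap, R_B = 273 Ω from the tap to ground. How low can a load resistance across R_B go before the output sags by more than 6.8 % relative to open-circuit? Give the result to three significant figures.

R_L(min) ≈ 3.69 kΩ

Output resistance R_th = R_A‖R_B = (18000 × 273)/18270 = 268.9 Ω.
The fractional drop is R_th/(R_th + R_L); requiring this ≤ 0.0680 gives R_L ≥ R_th(1/0.0680 − 1) = 268.9 × 13.71 = 3.69 kΩ.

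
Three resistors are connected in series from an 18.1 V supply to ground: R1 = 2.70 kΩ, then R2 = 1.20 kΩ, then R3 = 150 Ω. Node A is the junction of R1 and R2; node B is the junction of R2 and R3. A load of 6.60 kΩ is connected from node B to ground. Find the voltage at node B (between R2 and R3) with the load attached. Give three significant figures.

V ≈ 0.656 V

At node B, R3 is in parallel with the load: R3‖R_L = 146.7 Ω.
Below node A the resistance is R2 + (R3‖R_L) = 1347 Ω, so V_A = 18.1 × 1347/4047 = 6.023 V.
Then V_B = V_A × (R3‖R_L)/(R2 + R3‖R_L) = 6.023 × 146.7/1347 = 0.656 V.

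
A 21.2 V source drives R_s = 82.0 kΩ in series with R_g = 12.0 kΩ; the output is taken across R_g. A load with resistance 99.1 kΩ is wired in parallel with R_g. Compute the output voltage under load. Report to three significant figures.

The load sits in parallel with R_g: R_g‖R_L = (12.0 × 99.1) / (12.0 + 99.1) = 10.70 kΩ.
V_out = 21.2 × 10.70 / (82.0 + 10.70) = 21.2 × 10.70/92.70 = 2.45 V.
(Unloaded it would have been 2.71 V.)

V_out ≈ 2.45 V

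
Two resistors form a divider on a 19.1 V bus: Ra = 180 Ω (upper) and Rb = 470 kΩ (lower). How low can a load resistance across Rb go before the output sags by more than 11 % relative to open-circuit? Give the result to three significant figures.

R_L(min) ≈ 1.46 kΩ

Output resistance R_th = Ra‖Rb = (180 × 470000)/470200 = 179.9 Ω.
The fractional drop is R_th/(R_th + R_L); requiring this ≤ 0.110 gives R_L ≥ R_th(1/0.110 − 1) = 179.9 × 8.091 = 1.46 kΩ.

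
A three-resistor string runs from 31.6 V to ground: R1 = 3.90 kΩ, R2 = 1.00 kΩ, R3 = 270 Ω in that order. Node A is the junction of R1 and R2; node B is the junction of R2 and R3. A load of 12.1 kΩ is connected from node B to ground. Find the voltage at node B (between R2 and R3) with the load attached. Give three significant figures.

V ≈ 1.62 V

At node B, R3 is in parallel with the load: R3‖R_L = 264.1 Ω.
Below node A the resistance is R2 + (R3‖R_L) = 1264 Ω, so V_A = 31.6 × 1264/5164 = 7.735 V.
Then V_B = V_A × (R3‖R_L)/(R2 + R3‖R_L) = 7.735 × 264.1/1264 = 1.62 V.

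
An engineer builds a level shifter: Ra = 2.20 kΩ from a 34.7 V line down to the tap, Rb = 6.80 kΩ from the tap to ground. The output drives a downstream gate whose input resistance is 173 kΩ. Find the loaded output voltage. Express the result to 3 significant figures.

V_out ≈ 26.0 V

The load sits in parallel with Rb: Rb‖R_L = (6.80 × 173) / (6.80 + 173) = 6.543 kΩ.
V_out = 34.7 × 6.543 / (2.20 + 6.543) = 34.7 × 6.543/8.743 = 26.0 V.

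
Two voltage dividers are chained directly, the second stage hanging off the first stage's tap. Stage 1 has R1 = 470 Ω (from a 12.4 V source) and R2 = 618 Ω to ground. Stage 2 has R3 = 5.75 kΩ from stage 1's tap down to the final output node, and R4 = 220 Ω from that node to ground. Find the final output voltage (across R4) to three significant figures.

Stage 2 presents R3+R4 = 5970 Ω as a load on stage 1's tap.
Stage 1's lower leg becomes R2‖(R3+R4) = 560.0 Ω, so V_mid = 12.4 × 560.0/1030 = 6.742 V.
Stage 2 is itself unloaded: V_out = V_mid × R4/(R3+R4) = 6.742 × 220/5970 = 0.248 V.

V_out ≈ 0.248 V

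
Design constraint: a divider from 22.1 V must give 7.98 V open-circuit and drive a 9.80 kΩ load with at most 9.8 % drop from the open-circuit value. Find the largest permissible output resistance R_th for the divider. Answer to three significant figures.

Loading drop = R_th/(R_th + R_L) ≤ 0.0980, so R_th ≤ R_L · ε/(1−ε) = 9.80 kΩ × 0.0980/0.9020 = 1.06 kΩ.

R_th ≤ 1.06 kΩ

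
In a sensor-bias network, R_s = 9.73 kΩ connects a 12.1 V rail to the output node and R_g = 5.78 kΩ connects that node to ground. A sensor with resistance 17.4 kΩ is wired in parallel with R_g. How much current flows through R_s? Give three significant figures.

I ≈ 0.860 mA

R_g‖R_L = 4.339 kΩ, so the source sees R_s + R_g‖R_L = 14.07 kΩ.
I = 12.1 V / 14.07 kΩ = 0.860 mA.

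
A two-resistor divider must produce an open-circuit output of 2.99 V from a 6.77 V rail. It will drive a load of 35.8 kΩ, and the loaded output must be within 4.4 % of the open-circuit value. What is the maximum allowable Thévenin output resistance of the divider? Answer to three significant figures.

Loading drop = R_th/(R_th + R_L) ≤ 0.0440, so R_th ≤ R_L · ε/(1−ε) = 35.8 kΩ × 0.0440/0.9560 = 1.65 kΩ.

R_th ≤ 1.65 kΩ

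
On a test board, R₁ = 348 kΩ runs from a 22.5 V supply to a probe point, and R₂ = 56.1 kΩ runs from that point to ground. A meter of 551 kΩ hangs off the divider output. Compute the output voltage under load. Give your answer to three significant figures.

V_out ≈ 2.87 V

The load sits in parallel with R₂: R₂‖R_L = (56.1 × 551) / (56.1 + 551) = 50.92 kΩ.
V_out = 22.5 × 50.92 / (348 + 50.92) = 22.5 × 50.92/398.9 = 2.87 V.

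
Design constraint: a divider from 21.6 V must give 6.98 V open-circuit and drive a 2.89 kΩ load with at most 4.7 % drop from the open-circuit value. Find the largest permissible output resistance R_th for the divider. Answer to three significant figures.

R_th ≤ 143 Ω

Loading drop = R_th/(R_th + R_L) ≤ 0.0470, so R_th ≤ R_L · ε/(1−ε) = 2.89 kΩ × 0.0470/0.9530 = 143 Ω.
(Any R1, R2 with R2/(R1+R2) = 0.323 and R1‖R2 ≤ 143 Ω will meet the spec.)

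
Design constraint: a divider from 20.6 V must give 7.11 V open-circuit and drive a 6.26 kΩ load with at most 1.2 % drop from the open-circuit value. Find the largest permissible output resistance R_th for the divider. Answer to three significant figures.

Loading drop = R_th/(R_th + R_L) ≤ 0.0120, so R_th ≤ R_L · ε/(1−ε) = 6.26 kΩ × 0.0120/0.9880 = 76.0 Ω.

R_th ≤ 76.0 Ω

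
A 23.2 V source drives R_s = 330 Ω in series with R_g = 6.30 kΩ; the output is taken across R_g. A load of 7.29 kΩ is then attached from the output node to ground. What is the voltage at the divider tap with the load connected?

V_out ≈ 21.1 V

The load sits in parallel with R_g: R_g‖R_L = (6300 × 7290) / (6300 + 7290) = 3379 Ω.
V_out = 23.2 × 3379 / (330 + 3379) = 23.2 × 3379/3709 = 21.1 V.
(Unloaded it would have been 22.0 V.)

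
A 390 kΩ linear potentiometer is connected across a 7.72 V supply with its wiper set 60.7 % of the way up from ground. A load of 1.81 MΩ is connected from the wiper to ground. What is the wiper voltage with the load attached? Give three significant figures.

The wiper splits the pot into (1−α)R = 153.3 kΩ above and αR = 236.7 kΩ below.
Lower section ‖ load = 209.3 kΩ.
V_wiper = 7.72 × 209.3/(153.3 + 209.3) = 4.46 V.

V ≈ 4.46 V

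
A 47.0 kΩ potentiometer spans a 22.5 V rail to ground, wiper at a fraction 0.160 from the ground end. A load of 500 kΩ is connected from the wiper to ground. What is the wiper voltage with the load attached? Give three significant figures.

V ≈ 3.56 V

The wiper splits the pot into (1−α)R = 39.48 kΩ above and αR = 7.520 kΩ below.
Lower section ‖ load = 7.409 kΩ.
V_wiper = 22.5 × 7.409/(39.48 + 7.409) = 3.56 V.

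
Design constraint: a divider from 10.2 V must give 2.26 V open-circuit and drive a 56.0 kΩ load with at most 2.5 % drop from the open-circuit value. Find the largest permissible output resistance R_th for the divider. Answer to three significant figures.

R_th ≤ 1.44 kΩ

Loading drop = R_th/(R_th + R_L) ≤ 0.0250, so R_th ≤ R_L · ε/(1−ε) = 56.0 kΩ × 0.0250/0.9750 = 1.44 kΩ.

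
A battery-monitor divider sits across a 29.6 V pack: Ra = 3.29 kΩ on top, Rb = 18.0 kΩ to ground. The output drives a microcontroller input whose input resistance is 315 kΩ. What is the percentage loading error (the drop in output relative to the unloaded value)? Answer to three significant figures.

0.875 %

The divider's output (Thévenin) resistance is Ra‖Rb = 2.782 kΩ.
Fractional drop under load = R_th/(R_th + R_L) = 2.782 / (2.782 + 315) = 0.008753.
So the output falls by 0.875 %.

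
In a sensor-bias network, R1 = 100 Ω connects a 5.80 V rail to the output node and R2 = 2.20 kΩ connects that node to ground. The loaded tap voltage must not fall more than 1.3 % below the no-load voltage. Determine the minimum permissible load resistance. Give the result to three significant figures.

Output resistance R_th = R1‖R2 = (100 × 2200)/2300 = 95.65 Ω.
The fractional drop is R_th/(R_th + R_L); requiring this ≤ 0.0130 gives R_L ≥ R_th(1/0.0130 − 1) = 95.65 × 75.92 = 7.26 kΩ.

R_L(min) ≈ 7.26 kΩ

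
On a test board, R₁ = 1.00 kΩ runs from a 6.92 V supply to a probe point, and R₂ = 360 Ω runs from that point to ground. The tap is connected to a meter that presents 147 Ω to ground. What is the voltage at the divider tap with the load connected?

V_out ≈ 0.654 V

The load sits in parallel with R₂: R₂‖R_L = (360 × 147) / (360 + 147) = 104.4 Ω.
V_out = 6.92 × 104.4 / (1000 + 104.4) = 6.92 × 104.4/1104 = 0.654 V.
(Unloaded it would have been 1.83 V.)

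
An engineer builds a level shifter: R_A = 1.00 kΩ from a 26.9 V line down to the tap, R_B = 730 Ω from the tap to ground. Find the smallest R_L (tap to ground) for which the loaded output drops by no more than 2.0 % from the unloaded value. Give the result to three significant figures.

R_L(min) ≈ 20.7 kΩ

Output resistance R_th = R_A‖R_B = (1000 × 730)/1730 = 422.0 Ω.
The fractional drop is R_th/(R_th + R_L); requiring this ≤ 0.0200 gives R_L ≥ R_th(1/0.0200 − 1) = 422.0 × 49.00 = 20.7 kΩ.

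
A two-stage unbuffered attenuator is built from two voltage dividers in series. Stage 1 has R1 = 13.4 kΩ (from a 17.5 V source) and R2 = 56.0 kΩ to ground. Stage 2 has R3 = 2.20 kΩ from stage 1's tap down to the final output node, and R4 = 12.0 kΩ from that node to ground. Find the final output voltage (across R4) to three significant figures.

V_out ≈ 6.77 V

Stage 2 presents R3+R4 = 14.20 kΩ as a load on stage 1's tap.
Stage 1's lower leg becomes R2‖(R3+R4) = 11.33 kΩ, so V_mid = 17.5 × 11.33/24.73 = 8.017 V.
Stage 2 is itself unloaded: V_out = V_mid × R4/(R3+R4) = 8.017 × 12.0/14.20 = 6.77 V.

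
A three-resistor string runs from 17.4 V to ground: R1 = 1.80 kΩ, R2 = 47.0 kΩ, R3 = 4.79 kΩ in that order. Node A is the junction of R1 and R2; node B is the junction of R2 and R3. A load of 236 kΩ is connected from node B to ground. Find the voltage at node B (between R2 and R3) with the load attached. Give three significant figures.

V ≈ 1.53 V

At node B, R3 is in parallel with the load: R3‖R_L = 4.695 kΩ.
Below node A the resistance is R2 + (R3‖R_L) = 51.69 kΩ, so V_A = 17.4 × 51.69/53.49 = 16.81 V.
Then V_B = V_A × (R3‖R_L)/(R2 + R3‖R_L) = 16.81 × 4.695/51.69 = 1.53 V.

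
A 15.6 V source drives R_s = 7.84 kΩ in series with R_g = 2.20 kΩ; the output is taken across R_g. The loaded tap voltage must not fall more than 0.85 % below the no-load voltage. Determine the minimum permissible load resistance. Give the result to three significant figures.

Output resistance R_th = R_s‖R_g = (7.84 × 2.20)/10.04 = 1.718 kΩ.
The fractional drop is R_th/(R_th + R_L); requiring this ≤ 0.00850 gives R_L ≥ R_th(1/0.00850 − 1) = 1.718 × 116.6 = 200 kΩ.

R_L(min) ≈ 200 kΩ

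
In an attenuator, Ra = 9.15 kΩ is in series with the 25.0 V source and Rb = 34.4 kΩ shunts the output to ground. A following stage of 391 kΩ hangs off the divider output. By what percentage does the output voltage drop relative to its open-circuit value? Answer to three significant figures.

1.81 %

The divider's output (Thévenin) resistance is Ra‖Rb = 7.228 kΩ.
Fractional drop under load = R_th/(R_th + R_L) = 7.228 / (7.228 + 391) = 0.01815.
So the output falls by 1.81 %.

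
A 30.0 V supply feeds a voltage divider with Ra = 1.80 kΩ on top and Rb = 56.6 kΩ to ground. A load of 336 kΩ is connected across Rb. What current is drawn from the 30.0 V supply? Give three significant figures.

I ≈ 0.597 mA

Rb‖R_L = 48.44 kΩ, so the source sees Ra + Rb‖R_L = 50.24 kΩ.
I = 30.0 V / 50.24 kΩ = 0.597 mA.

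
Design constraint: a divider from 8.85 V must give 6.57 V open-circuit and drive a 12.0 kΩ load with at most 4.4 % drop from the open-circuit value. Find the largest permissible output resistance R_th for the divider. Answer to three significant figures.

R_th ≤ 552 Ω

Loading drop = R_th/(R_th + R_L) ≤ 0.0440, so R_th ≤ R_L · ε/(1−ε) = 12.0 kΩ × 0.0440/0.9560 = 552 Ω.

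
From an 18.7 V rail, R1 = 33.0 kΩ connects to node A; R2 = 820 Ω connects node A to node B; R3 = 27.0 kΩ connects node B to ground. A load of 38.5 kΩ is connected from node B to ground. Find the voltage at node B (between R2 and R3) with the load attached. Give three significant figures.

At node B, R3 is in parallel with the load: R3‖R_L = 15870 Ω.
Below node A the resistance is R2 + (R3‖R_L) = 16690 Ω, so V_A = 18.7 × 16690/49690 = 6.281 V.
Then V_B = V_A × (R3‖R_L)/(R2 + R3‖R_L) = 6.281 × 15870/16690 = 5.97 V.

V ≈ 5.97 V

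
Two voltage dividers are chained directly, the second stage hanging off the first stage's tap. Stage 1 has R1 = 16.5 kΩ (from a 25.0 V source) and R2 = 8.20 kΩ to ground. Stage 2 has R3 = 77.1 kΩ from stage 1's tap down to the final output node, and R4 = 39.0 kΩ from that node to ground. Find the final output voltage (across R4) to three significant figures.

V_out ≈ 2.66 V

Stage 2 presents R3+R4 = 116.1 kΩ as a load on stage 1's tap.
Stage 1's lower leg becomes R2‖(R3+R4) = 7.659 kΩ, so V_mid = 25.0 × 7.659/24.16 = 7.926 V.
Stage 2 is itself unloaded: V_out = V_mid × R4/(R3+R4) = 7.926 × 39.0/116.1 = 2.66 V.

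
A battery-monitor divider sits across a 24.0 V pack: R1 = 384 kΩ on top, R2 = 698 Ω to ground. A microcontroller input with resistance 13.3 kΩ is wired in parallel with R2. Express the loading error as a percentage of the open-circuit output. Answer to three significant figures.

The divider's output (Thévenin) resistance is R1‖R2 = 696.7 Ω.
Fractional drop under load = R_th/(R_th + R_L) = 696.7 / (696.7 + 13300) = 0.04978.
So the output falls by 4.98 %.

4.98 %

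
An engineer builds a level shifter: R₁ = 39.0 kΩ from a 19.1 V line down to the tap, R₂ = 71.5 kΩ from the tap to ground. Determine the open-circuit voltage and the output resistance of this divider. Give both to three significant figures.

V_th is the open-circuit tap voltage: 19.1 × 71.5/(39.0 + 71.5) = 12.4 V.
With the supply zeroed, R₁ and R₂ appear in parallel from the tap: R_th = R₁‖R₂ = (39.0 × 71.5)/110.5 = 25.2 kΩ.

V_th = 12.4 V, R_th = 25.2 kΩ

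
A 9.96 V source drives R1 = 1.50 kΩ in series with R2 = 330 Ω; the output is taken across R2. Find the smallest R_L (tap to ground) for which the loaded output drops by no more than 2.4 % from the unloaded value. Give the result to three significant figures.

R_L(min) ≈ 11.0 kΩ

Output resistance R_th = R1‖R2 = (1500 × 330)/1830 = 270.5 Ω.
The fractional drop is R_th/(R_th + R_L); requiring this ≤ 0.0240 gives R_L ≥ R_th(1/0.0240 − 1) = 270.5 × 40.67 = 11.0 kΩ.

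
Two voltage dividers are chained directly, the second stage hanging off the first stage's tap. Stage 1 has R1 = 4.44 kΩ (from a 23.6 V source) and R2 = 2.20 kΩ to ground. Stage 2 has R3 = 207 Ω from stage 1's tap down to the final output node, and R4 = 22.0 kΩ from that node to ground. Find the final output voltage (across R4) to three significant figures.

V_out ≈ 7.27 V

Stage 2 presents R3+R4 = 22210 Ω as a load on stage 1's tap.
Stage 1's lower leg becomes R2‖(R3+R4) = 2002 Ω, so V_mid = 23.6 × 2002/6442 = 7.333 V.
Stage 2 is itself unloaded: V_out = V_mid × R4/(R3+R4) = 7.333 × 22000/22210 = 7.27 V.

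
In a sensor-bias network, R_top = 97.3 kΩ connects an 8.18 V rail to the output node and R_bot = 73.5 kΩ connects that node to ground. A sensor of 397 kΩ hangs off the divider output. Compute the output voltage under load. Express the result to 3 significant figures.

The load sits in parallel with R_bot: R_bot‖R_L = (73.5 × 397) / (73.5 + 397) = 62.02 kΩ.
V_out = 8.18 × 62.02 / (97.3 + 62.02) = 8.18 × 62.02/159.3 = 3.18 V.

V_out ≈ 3.18 V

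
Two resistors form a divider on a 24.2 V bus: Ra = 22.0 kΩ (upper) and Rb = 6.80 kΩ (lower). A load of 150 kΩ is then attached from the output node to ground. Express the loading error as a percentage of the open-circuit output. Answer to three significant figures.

3.35 %

The divider's output (Thévenin) resistance is Ra‖Rb = 5.194 kΩ.
Fractional drop under load = R_th/(R_th + R_L) = 5.194 / (5.194 + 150) = 0.03347.
So the output falls by 3.35 %.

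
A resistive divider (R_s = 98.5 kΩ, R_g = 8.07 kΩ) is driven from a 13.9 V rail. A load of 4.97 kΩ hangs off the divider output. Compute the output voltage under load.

The load sits in parallel with R_g: R_g‖R_L = (8.07 × 4.97) / (8.07 + 4.97) = 3.076 kΩ.
V_out = 13.9 × 3.076 / (98.5 + 3.076) = 13.9 × 3.076/101.6 = 0.421 V.

V_out ≈ 0.421 V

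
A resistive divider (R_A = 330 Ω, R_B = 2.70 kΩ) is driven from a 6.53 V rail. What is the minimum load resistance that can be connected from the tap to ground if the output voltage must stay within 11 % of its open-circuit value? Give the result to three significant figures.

Output resistance R_th = R_A‖R_B = (330 × 2700)/3030 = 294.1 Ω.
The fractional drop is R_th/(R_th + R_L); requiring this ≤ 0.110 gives R_L ≥ R_th(1/0.110 − 1) = 294.1 × 8.091 = 2.38 kΩ.

R_L(min) ≈ 2.38 kΩ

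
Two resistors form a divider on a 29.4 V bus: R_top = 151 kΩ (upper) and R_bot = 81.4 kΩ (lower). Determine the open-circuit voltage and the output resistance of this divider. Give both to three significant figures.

V_th = 10.3 V, R_th = 52.9 kΩ

V_th is the open-circuit tap voltage: 29.4 × 81.4/(151 + 81.4) = 10.3 V.
With the supply zeroed, R_top and R_bot appear in parallel from the tap: R_th = R_top‖R_bot = (151 × 81.4)/232.4 = 52.9 kΩ.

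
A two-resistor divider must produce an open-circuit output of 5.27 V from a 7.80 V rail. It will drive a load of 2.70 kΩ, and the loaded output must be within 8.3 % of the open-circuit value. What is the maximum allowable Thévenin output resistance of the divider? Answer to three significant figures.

Loading drop = R_th/(R_th + R_L) ≤ 0.0830, so R_th ≤ R_L · ε/(1−ε) = 2.70 kΩ × 0.0830/0.9170 = 244 Ω.

R_th ≤ 244 Ω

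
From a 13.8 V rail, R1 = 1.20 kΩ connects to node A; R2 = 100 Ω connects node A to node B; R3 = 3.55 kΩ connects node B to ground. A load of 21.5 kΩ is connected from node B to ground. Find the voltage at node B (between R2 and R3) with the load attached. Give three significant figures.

At node B, R3 is in parallel with the load: R3‖R_L = 3047 Ω.
Below node A the resistance is R2 + (R3‖R_L) = 3147 Ω, so V_A = 13.8 × 3147/4347 = 9.990 V.
Then V_B = V_A × (R3‖R_L)/(R2 + R3‖R_L) = 9.990 × 3047/3147 = 9.67 V.

V ≈ 9.67 V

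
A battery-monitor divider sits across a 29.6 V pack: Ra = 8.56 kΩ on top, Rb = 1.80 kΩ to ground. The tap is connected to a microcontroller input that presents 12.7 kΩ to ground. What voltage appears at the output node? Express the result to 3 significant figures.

The load sits in parallel with Rb: Rb‖R_L = (1.80 × 12.7) / (1.80 + 12.7) = 1.577 kΩ.
V_out = 29.6 × 1.577 / (8.56 + 1.577) = 29.6 × 1.577/10.14 = 4.60 V.

V_out ≈ 4.60 V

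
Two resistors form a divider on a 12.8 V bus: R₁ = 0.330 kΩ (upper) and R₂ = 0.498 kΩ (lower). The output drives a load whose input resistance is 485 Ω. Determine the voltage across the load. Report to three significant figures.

The load sits in parallel with R₂: R₂‖R_L = (498 × 485) / (498 + 485) = 245.7 Ω.
V_out = 12.8 × 245.7 / (330 + 245.7) = 12.8 × 245.7/575.7 = 5.46 V.

V_out ≈ 5.46 V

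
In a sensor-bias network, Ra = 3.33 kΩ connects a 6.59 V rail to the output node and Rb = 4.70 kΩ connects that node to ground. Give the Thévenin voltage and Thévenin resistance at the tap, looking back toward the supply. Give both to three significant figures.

V_th = 3.86 V, R_th = 1.95 kΩ

V_th is the open-circuit tap voltage: 6.59 × 4.70/(3.33 + 4.70) = 3.86 V.
With the supply zeroed, Ra and Rb appear in parallel from the tap: R_th = Ra‖Rb = (3.33 × 4.70)/8.030 = 1.95 kΩ.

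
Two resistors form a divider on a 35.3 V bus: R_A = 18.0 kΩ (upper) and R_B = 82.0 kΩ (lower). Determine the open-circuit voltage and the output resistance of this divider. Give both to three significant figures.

V_th = 28.9 V, R_th = 14.8 kΩ

V_th is the open-circuit tap voltage: 35.3 × 82.0/(18.0 + 82.0) = 28.9 V.
With the supply zeroed, R_A and R_B appear in parallel from the tap: R_th = R_A‖R_B = (18.0 × 82.0)/100.0 = 14.8 kΩ.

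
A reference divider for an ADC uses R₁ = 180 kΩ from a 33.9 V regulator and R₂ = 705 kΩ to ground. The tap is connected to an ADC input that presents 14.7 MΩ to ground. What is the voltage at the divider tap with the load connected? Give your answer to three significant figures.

V_out ≈ 26.7 V

The load sits in parallel with R₂: R₂‖R_L = (705 × 14700) / (705 + 14700) = 672.7 kΩ.
V_out = 33.9 × 672.7 / (180 + 672.7) = 33.9 × 672.7/852.7 = 26.7 V.
(Unloaded it would have been 27.0 V.)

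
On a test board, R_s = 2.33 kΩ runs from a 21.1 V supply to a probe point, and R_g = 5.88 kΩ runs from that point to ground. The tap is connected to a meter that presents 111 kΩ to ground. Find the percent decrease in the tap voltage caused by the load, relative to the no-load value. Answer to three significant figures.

The divider's output (Thévenin) resistance is R_s‖R_g = 1.669 kΩ.
Fractional drop under load = R_th/(R_th + R_L) = 1.669 / (1.669 + 111) = 0.01481.
So the output falls by 1.48 %.

1.48 %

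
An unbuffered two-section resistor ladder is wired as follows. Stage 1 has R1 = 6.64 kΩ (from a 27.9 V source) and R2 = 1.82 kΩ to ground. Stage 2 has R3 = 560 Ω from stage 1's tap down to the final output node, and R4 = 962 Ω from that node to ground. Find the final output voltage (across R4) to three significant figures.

Stage 2 presents R3+R4 = 1522 Ω as a load on stage 1's tap.
Stage 1's lower leg becomes R2‖(R3+R4) = 828.9 Ω, so V_mid = 27.9 × 828.9/7469 = 3.096 V.
Stage 2 is itself unloaded: V_out = V_mid × R4/(R3+R4) = 3.096 × 962/1522 = 1.96 V.

V_out ≈ 1.96 V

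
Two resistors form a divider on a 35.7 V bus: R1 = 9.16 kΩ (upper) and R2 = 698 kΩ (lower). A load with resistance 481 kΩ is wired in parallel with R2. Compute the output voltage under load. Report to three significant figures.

The load sits in parallel with R2: R2‖R_L = (698 × 481) / (698 + 481) = 284.8 kΩ.
V_out = 35.7 × 284.8 / (9.16 + 284.8) = 35.7 × 284.8/293.9 = 34.6 V.

V_out ≈ 34.6 V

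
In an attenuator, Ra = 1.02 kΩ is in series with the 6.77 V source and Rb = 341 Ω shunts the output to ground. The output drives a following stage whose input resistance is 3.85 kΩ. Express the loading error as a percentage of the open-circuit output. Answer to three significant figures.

The divider's output (Thévenin) resistance is Ra‖Rb = 255.6 Ω.
Fractional drop under load = R_th/(R_th + R_L) = 255.6 / (255.6 + 3850) = 0.06225.
So the output falls by 6.22 %.

6.22 %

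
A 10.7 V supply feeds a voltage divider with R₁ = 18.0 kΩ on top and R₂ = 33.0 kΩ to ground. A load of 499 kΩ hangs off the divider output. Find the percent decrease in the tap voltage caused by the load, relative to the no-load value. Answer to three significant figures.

The divider's output (Thévenin) resistance is R₁‖R₂ = 11.65 kΩ.
Fractional drop under load = R_th/(R_th + R_L) = 11.65 / (11.65 + 499) = 0.02281.
So the output falls by 2.28 %.

2.28 %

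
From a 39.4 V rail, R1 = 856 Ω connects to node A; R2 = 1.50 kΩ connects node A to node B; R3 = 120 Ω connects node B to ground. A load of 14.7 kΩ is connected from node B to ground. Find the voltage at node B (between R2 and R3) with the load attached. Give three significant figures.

At node B, R3 is in parallel with the load: R3‖R_L = 119.0 Ω.
Below node A the resistance is R2 + (R3‖R_L) = 1619 Ω, so V_A = 39.4 × 1619/2475 = 25.77 V.
Then V_B = V_A × (R3‖R_L)/(R2 + R3‖R_L) = 25.77 × 119.0/1619 = 1.89 V.

V ≈ 1.89 V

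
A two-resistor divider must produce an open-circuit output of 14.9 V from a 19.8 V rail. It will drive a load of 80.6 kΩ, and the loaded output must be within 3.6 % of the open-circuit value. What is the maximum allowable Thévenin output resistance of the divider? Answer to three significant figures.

Loading drop = R_th/(R_th + R_L) ≤ 0.0360, so R_th ≤ R_L · ε/(1−ε) = 80.6 kΩ × 0.0360/0.9640 = 3.01 kΩ.
(Any R1, R2 with R2/(R1+R2) = 0.753 and R1‖R2 ≤ 3.01 kΩ will meet the spec.)

R_th ≤ 3.01 kΩ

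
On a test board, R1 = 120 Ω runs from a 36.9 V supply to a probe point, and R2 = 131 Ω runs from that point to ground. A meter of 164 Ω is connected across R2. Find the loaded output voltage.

The load sits in parallel with R2: R2‖R_L = (131 × 164) / (131 + 164) = 72.83 Ω.
V_out = 36.9 × 72.83 / (120 + 72.83) = 36.9 × 72.83/192.8 = 13.9 V.
(Unloaded it would have been 19.3 V.)

V_out ≈ 13.9 V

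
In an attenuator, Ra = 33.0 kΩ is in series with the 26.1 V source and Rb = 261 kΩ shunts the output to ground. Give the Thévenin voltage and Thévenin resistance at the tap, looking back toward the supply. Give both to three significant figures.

V_th is the open-circuit tap voltage: 26.1 × 261/(33.0 + 261) = 23.2 V.
With the supply zeroed, Ra and Rb appear in parallel from the tap: R_th = Ra‖Rb = (33.0 × 261)/294.0 = 29.3 kΩ.

V_th = 23.2 V, R_th = 29.3 kΩ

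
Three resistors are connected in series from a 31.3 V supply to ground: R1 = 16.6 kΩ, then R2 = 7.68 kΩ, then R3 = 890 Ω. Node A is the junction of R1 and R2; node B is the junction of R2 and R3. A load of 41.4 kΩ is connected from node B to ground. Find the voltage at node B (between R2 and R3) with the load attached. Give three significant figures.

V ≈ 1.08 V

At node B, R3 is in parallel with the load: R3‖R_L = 871.3 Ω.
Below node A the resistance is R2 + (R3‖R_L) = 8551 Ω, so V_A = 31.3 × 8551/25150 = 10.64 V.
Then V_B = V_A × (R3‖R_L)/(R2 + R3‖R_L) = 10.64 × 871.3/8551 = 1.08 V.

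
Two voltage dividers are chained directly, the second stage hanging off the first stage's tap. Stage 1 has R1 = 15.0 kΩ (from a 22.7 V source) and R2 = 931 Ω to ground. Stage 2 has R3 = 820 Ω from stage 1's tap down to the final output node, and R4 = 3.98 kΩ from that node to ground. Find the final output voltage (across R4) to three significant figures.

V_out ≈ 0.930 V

Stage 2 presents R3+R4 = 4800 Ω as a load on stage 1's tap.
Stage 1's lower leg becomes R2‖(R3+R4) = 779.8 Ω, so V_mid = 22.7 × 779.8/15780 = 1.122 V.
Stage 2 is itself unloaded: V_out = V_mid × R4/(R3+R4) = 1.122 × 3980/4800 = 0.930 V.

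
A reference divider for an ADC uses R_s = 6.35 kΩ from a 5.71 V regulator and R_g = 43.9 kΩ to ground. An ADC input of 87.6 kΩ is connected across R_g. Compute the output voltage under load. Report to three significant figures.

The load sits in parallel with R_g: R_g‖R_L = (43.9 × 87.6) / (43.9 + 87.6) = 29.24 kΩ.
V_out = 5.71 × 29.24 / (6.35 + 29.24) = 5.71 × 29.24/35.59 = 4.69 V.
(Unloaded it would have been 4.99 V.)

V_out ≈ 4.69 V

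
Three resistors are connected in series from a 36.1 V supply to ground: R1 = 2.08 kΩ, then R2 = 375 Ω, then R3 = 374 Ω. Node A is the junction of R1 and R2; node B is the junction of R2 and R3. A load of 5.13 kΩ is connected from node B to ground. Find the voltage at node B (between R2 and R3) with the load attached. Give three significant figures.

V ≈ 4.49 V

At node B, R3 is in parallel with the load: R3‖R_L = 348.6 Ω.
Below node A the resistance is R2 + (R3‖R_L) = 723.6 Ω, so V_A = 36.1 × 723.6/2804 = 9.317 V.
Then V_B = V_A × (R3‖R_L)/(R2 + R3‖R_L) = 9.317 × 348.6/723.6 = 4.49 V.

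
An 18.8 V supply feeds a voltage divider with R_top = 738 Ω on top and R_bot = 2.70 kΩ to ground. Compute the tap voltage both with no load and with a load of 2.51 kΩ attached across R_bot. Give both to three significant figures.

Unloaded: 14.8 V; loaded: 12.0 V

Open-circuit: V = 18.8 × 2700/(738 + 2700) = 14.8 V.
With the load, R_bot becomes R_bot‖R_L = 1301 Ω, so V = 18.8 × 1301/2039 = 12.0 V.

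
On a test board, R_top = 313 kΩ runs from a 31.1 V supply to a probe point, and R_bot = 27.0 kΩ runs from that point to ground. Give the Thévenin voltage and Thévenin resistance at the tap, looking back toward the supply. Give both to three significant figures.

V_th is the open-circuit tap voltage: 31.1 × 27.0/(313 + 27.0) = 2.47 V.
With the supply zeroed, R_top and R_bot appear in parallel from the tap: R_th = R_top‖R_bot = (313 × 27.0)/340.0 = 24.9 kΩ.

V_th = 2.47 V, R_th = 24.9 kΩ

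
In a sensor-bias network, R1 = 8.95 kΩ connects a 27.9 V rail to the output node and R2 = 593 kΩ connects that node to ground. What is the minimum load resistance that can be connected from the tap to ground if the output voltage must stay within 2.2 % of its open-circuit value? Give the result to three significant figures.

Output resistance R_th = R1‖R2 = (8.95 × 593)/602.0 = 8.817 kΩ.
The fractional drop is R_th/(R_th + R_L); requiring this ≤ 0.0220 gives R_L ≥ R_th(1/0.0220 − 1) = 8.817 × 44.45 = 392 kΩ.

R_L(min) ≈ 392 kΩ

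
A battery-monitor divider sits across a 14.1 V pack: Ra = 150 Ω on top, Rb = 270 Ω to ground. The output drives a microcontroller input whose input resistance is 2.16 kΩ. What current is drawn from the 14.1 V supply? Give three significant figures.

Rb‖R_L = 240.0 Ω, so the source sees Ra + Rb‖R_L = 390.0 Ω.
I = 14.1 V / 390.0 Ω = 36.2 mA.

I ≈ 36.2 mA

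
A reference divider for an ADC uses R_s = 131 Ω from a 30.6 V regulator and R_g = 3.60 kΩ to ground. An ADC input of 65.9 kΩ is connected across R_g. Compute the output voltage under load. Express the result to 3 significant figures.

The load sits in parallel with R_g: R_g‖R_L = (3600 × 65900) / (3600 + 65900) = 3414 Ω.
V_out = 30.6 × 3414 / (131 + 3414) = 30.6 × 3414/3545 = 29.5 V.

V_out ≈ 29.5 V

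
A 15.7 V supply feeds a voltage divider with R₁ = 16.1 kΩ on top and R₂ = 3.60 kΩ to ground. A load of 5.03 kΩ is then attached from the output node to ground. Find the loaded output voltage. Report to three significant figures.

V_out ≈ 1.81 V

The load sits in parallel with R₂: R₂‖R_L = (3.60 × 5.03) / (3.60 + 5.03) = 2.098 kΩ.
V_out = 15.7 × 2.098 / (16.1 + 2.098) = 15.7 × 2.098/18.20 = 1.81 V.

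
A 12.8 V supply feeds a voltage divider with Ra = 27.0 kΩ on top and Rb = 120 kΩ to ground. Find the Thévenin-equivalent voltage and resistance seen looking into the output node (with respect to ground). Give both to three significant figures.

V_th is the open-circuit tap voltage: 12.8 × 120/(27.0 + 120) = 10.4 V.
With the supply zeroed, Ra and Rb appear in parallel from the tap: R_th = Ra‖Rb = (27.0 × 120)/147.0 = 22.0 kΩ.

V_th = 10.4 V, R_th = 22.0 kΩ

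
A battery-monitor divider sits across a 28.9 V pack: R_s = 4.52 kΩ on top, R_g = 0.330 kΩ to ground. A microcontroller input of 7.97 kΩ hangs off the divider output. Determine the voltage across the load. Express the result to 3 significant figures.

V_out ≈ 1.89 V

The load sits in parallel with R_g: R_g‖R_L = (330 × 7970) / (330 + 7970) = 316.9 Ω.
V_out = 28.9 × 316.9 / (4520 + 316.9) = 28.9 × 316.9/4837 = 1.89 V.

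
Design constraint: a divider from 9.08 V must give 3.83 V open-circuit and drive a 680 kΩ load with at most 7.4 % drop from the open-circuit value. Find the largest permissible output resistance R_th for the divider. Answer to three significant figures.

R_th ≤ 54.3 kΩ

Loading drop = R_th/(R_th + R_L) ≤ 0.0740, so R_th ≤ R_L · ε/(1−ε) = 680 kΩ × 0.0740/0.9260 = 54.3 kΩ.
(Any R1, R2 with R2/(R1+R2) = 0.422 and R1‖R2 ≤ 54.3 kΩ will meet the spec.)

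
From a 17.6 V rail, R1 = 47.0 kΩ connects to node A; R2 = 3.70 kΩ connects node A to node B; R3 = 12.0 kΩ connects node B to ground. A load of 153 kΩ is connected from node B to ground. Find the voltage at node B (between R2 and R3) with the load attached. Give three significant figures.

V ≈ 3.17 V

At node B, R3 is in parallel with the load: R3‖R_L = 11.13 kΩ.
Below node A the resistance is R2 + (R3‖R_L) = 14.83 kΩ, so V_A = 17.6 × 14.83/61.83 = 4.221 V.
Then V_B = V_A × (R3‖R_L)/(R2 + R3‖R_L) = 4.221 × 11.13/14.83 = 3.17 V.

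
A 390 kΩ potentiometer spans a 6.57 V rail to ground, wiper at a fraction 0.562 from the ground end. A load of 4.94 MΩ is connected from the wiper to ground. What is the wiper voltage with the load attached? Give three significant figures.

V ≈ 3.62 V

The wiper splits the pot into (1−α)R = 170.8 kΩ above and αR = 219.2 kΩ below.
Lower section ‖ load = 209.9 kΩ.
V_wiper = 6.57 × 209.9/(170.8 + 209.9) = 3.62 V.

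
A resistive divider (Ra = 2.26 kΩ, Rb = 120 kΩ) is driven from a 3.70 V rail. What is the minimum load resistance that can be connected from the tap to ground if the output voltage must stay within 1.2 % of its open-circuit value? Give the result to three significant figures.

R_L(min) ≈ 183 kΩ

Output resistance R_th = Ra‖Rb = (2.26 × 120)/122.3 = 2.218 kΩ.
The fractional drop is R_th/(R_th + R_L); requiring this ≤ 0.0120 gives R_L ≥ R_th(1/0.0120 − 1) = 2.218 × 82.33 = 183 kΩ.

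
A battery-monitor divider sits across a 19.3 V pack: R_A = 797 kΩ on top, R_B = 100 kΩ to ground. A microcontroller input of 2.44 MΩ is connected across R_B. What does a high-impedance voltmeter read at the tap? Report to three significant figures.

V_out ≈ 2.08 V

The load sits in parallel with R_B: R_B‖R_L = (100 × 2440) / (100 + 2440) = 96.06 kΩ.
V_out = 19.3 × 96.06 / (797 + 96.06) = 19.3 × 96.06/893.1 = 2.08 V.
(Unloaded it would have been 2.15 V.)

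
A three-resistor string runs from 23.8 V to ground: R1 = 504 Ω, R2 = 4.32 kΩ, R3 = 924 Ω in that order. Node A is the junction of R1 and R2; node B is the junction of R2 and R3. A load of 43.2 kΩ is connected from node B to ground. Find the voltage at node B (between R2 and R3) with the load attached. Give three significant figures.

V ≈ 3.76 V

At node B, R3 is in parallel with the load: R3‖R_L = 904.7 Ω.
Below node A the resistance is R2 + (R3‖R_L) = 5225 Ω, so V_A = 23.8 × 5225/5729 = 21.71 V.
Then V_B = V_A × (R3‖R_L)/(R2 + R3‖R_L) = 21.71 × 904.7/5225 = 3.76 V.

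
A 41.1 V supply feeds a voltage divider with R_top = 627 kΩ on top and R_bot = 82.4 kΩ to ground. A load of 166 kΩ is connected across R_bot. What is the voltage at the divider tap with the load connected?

V_out ≈ 3.32 V

The load sits in parallel with R_bot: R_bot‖R_L = (82.4 × 166) / (82.4 + 166) = 55.07 kΩ.
V_out = 41.1 × 55.07 / (627 + 55.07) = 41.1 × 55.07/682.1 = 3.32 V.
(Unloaded it would have been 4.77 V.)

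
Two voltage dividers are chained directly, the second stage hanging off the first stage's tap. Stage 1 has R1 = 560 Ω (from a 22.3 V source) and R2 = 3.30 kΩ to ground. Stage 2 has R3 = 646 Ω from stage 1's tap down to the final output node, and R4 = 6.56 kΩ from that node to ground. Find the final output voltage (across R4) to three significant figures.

V_out ≈ 16.3 V

Stage 2 presents R3+R4 = 7206 Ω as a load on stage 1's tap.
Stage 1's lower leg becomes R2‖(R3+R4) = 2263 Ω, so V_mid = 22.3 × 2263/2823 = 17.88 V.
Stage 2 is itself unloaded: V_out = V_mid × R4/(R3+R4) = 17.88 × 6560/7206 = 16.3 V.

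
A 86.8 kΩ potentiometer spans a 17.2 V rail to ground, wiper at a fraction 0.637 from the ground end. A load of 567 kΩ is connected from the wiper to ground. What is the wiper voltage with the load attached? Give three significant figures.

The wiper splits the pot into (1−α)R = 31.51 kΩ above and αR = 55.29 kΩ below.
Lower section ‖ load = 50.38 kΩ.
V_wiper = 17.2 × 50.38/(31.51 + 50.38) = 10.6 V.

V ≈ 10.6 V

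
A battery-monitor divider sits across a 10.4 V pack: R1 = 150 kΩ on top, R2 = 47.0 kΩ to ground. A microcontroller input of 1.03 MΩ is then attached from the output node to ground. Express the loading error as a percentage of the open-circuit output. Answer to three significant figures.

The divider's output (Thévenin) resistance is R1‖R2 = 35.79 kΩ.
Fractional drop under load = R_th/(R_th + R_L) = 35.79 / (35.79 + 1030) = 0.03358.
So the output falls by 3.36 %.

3.36 %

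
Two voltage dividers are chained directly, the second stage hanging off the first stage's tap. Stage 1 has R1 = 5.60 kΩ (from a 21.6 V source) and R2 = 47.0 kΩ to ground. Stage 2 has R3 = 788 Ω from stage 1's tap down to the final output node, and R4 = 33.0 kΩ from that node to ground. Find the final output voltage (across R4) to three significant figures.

V_out ≈ 16.4 V

Stage 2 presents R3+R4 = 33790 Ω as a load on stage 1's tap.
Stage 1's lower leg becomes R2‖(R3+R4) = 19660 Ω, so V_mid = 21.6 × 19660/25260 = 16.81 V.
Stage 2 is itself unloaded: V_out = V_mid × R4/(R3+R4) = 16.81 × 33000/33790 = 16.4 V.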